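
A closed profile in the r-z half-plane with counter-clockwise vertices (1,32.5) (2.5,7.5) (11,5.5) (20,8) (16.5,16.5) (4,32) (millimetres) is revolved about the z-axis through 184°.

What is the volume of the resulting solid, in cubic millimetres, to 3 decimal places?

Volume = 8199.656 mm³

Profile (r,z), 6 vertices: (1,32.5) (2.5,7.5) (11,5.5) (20,8) (16.5,16.5) (4,32)
edge 0: (1,32.5)→(2.5,7.5)  cross = 1·7.5 − 2.5·32.5 = -73.7500; (r_i+r_j)·cross = 3.5·-73.7500 = -258.1250
edge 1: (2.5,7.5)→(11,5.5)  cross = 2.5·5.5 − 11·7.5 = -68.7500; (r_i+r_j)·cross = 13.5·-68.7500 = -928.1250
edge 2: (11,5.5)→(20,8)  cross = 11·8 − 20·5.5 = -22.0000; (r_i+r_j)·cross = 31·-22.0000 = -682.0000
edge 3: (20,8)→(16.5,16.5)  cross = 20·16.5 − 16.5·8 = 198.0000; (r_i+r_j)·cross = 36.5·198.0000 = 7227.0000
edge 4: (16.5,16.5)→(4,32)  cross = 16.5·32 − 4·16.5 = 462.0000; (r_i+r_j)·cross = 20.5·462.0000 = 9471.0000
edge 5: (4,32)→(1,32.5)  cross = 4·32.5 − 1·32 = 98.0000; (r_i+r_j)·cross = 5·98.0000 = 490.0000
Σcross = 593.5000 → A = |Σcross|/2 = 296.7500 mm²
Σ(r_i+r_j)·cross = 15319.7500 → first moment M = |Σ|/6 = 2553.2917
R_c = M/A = 2553.2917/296.7500 = 8.6042 mm
θ = 184° = 3.211406 rad
V = θ·R_c·A = 3.211406·8.6042·296.7500 = 8199.656 mm³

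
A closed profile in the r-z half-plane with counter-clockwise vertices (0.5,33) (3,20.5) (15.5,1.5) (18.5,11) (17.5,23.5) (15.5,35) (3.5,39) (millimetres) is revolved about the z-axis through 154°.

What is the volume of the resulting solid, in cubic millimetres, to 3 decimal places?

Profile (r,z), 7 vertices: (0.5,33) (3,20.5) (15.5,1.5) (18.5,11) (17.5,23.5) (15.5,35) (3.5,39)
edge 0: (0.5,33)→(3,20.5)  cross = 0.5·20.5 − 3·33 = -88.7500; (r_i+r_j)·cross = 3.5·-88.7500 = -310.6250
edge 1: (3,20.5)→(15.5,1.5)  cross = 3·1.5 − 15.5·20.5 = -313.2500; (r_i+r_j)·cross = 18.5·-313.2500 = -5795.1250
edge 2: (15.5,1.5)→(18.5,11)  cross = 15.5·11 − 18.5·1.5 = 142.7500; (r_i+r_j)·cross = 34·142.7500 = 4853.5000
edge 3: (18.5,11)→(17.5,23.5)  cross = 18.5·23.5 − 17.5·11 = 242.2500; (r_i+r_j)·cross = 36·242.2500 = 8721.0000
edge 4: (17.5,23.5)→(15.5,35)  cross = 17.5·35 − 15.5·23.5 = 248.2500; (r_i+r_j)·cross = 33·248.2500 = 8192.2500
edge 5: (15.5,35)→(3.5,39)  cross = 15.5·39 − 3.5·35 = 482.0000; (r_i+r_j)·cross = 19·482.0000 = 9158.0000
edge 6: (3.5,39)→(0.5,33)  cross = 3.5·33 − 0.5·39 = 96.0000; (r_i+r_j)·cross = 4·96.0000 = 384.0000
Σcross = 809.2500 → A = |Σcross|/2 = 404.6250 mm²
Σ(r_i+r_j)·cross = 25203.0000 → first moment M = |Σ|/6 = 4200.5000
R_c = M/A = 4200.5000/404.6250 = 10.3812 mm
θ = 154° = 2.687807 rad
V = θ·R_c·A = 2.687807·10.3812·404.6250 = 11290.134 mm³

Volume = 11290.134 mm³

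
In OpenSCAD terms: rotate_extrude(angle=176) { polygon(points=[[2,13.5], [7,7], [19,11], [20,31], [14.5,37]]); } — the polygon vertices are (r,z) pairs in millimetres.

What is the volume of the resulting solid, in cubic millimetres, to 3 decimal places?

Profile (r,z), 5 vertices: (2,13.5) (7,7) (19,11) (20,31) (14.5,37)
edge 0: (2,13.5)→(7,7)  cross = 2·7 − 7·13.5 = -80.5000; (r_i+r_j)·cross = 9·-80.5000 = -724.5000
edge 1: (7,7)→(19,11)  cross = 7·11 − 19·7 = -56.0000; (r_i+r_j)·cross = 26·-56.0000 = -1456.0000
edge 2: (19,11)→(20,31)  cross = 19·31 − 20·11 = 369.0000; (r_i+r_j)·cross = 39·369.0000 = 14391.0000
edge 3: (20,31)→(14.5,37)  cross = 20·37 − 14.5·31 = 290.5000; (r_i+r_j)·cross = 34.5·290.5000 = 10022.2500
edge 4: (14.5,37)→(2,13.5)  cross = 14.5·13.5 − 2·37 = 121.7500; (r_i+r_j)·cross = 16.5·121.7500 = 2008.8750
Σcross = 644.7500 → A = |Σcross|/2 = 322.3750 mm²
Σ(r_i+r_j)·cross = 24241.6250 → first moment M = |Σ|/6 = 4040.2708
R_c = M/A = 4040.2708/322.3750 = 12.5328 mm
θ = 176° = 3.071779 rad
V = θ·R_c·A = 3.071779·12.5328·322.3750 = 12410.821 mm³

Volume = 12410.821 mm³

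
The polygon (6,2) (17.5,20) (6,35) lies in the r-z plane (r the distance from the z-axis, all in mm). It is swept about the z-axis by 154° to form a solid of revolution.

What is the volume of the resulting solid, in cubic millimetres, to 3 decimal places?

Profile (r,z), 3 vertices: (6,2) (17.5,20) (6,35)
edge 0: (6,2)→(17.5,20)  cross = 6·20 − 17.5·2 = 85.0000; (r_i+r_j)·cross = 23.5·85.0000 = 1997.5000
edge 1: (17.5,20)→(6,35)  cross = 17.5·35 − 6·20 = 492.5000; (r_i+r_j)·cross = 23.5·492.5000 = 11573.7500
edge 2: (6,35)→(6,2)  cross = 6·2 − 6·35 = -198.0000; (r_i+r_j)·cross = 12·-198.0000 = -2376.0000
Σcross = 379.5000 → A = |Σcross|/2 = 189.7500 mm²
Σ(r_i+r_j)·cross = 11195.2500 → first moment M = |Σ|/6 = 1865.8750
R_c = M/A = 1865.8750/189.7500 = 9.8333 mm
θ = 154° = 2.687807 rad
V = θ·R_c·A = 2.687807·9.8333·189.7500 = 5015.112 mm³

Volume = 5015.112 mm³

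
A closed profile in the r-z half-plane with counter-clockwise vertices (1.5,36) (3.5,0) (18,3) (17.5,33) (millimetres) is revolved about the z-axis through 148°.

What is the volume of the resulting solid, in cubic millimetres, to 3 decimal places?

Volume = 12850.214 mm³

Profile (r,z), 4 vertices: (1.5,36) (3.5,0) (18,3) (17.5,33)
edge 0: (1.5,36)→(3.5,0)  cross = 1.5·0 − 3.5·36 = -126.0000; (r_i+r_j)·cross = 5·-126.0000 = -630.0000
edge 1: (3.5,0)→(18,3)  cross = 3.5·3 − 18·0 = 10.5000; (r_i+r_j)·cross = 21.5·10.5000 = 225.7500
edge 2: (18,3)→(17.5,33)  cross = 18·33 − 17.5·3 = 541.5000; (r_i+r_j)·cross = 35.5·541.5000 = 19223.2500
edge 3: (17.5,33)→(1.5,36)  cross = 17.5·36 − 1.5·33 = 580.5000; (r_i+r_j)·cross = 19·580.5000 = 11029.5000
Σcross = 1006.5000 → A = |Σcross|/2 = 503.2500 mm²
Σ(r_i+r_j)·cross = 29848.5000 → first moment M = |Σ|/6 = 4974.7500
R_c = M/A = 4974.7500/503.2500 = 9.8852 mm
θ = 148° = 2.583087 rad
V = θ·R_c·A = 2.583087·9.8852·503.2500 = 12850.214 mm³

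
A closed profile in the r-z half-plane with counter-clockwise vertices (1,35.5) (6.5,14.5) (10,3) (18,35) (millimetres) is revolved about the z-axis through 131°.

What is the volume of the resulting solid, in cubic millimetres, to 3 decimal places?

Volume = 6124.215 mm³

Profile (r,z), 4 vertices: (1,35.5) (6.5,14.5) (10,3) (18,35)
edge 0: (1,35.5)→(6.5,14.5)  cross = 1·14.5 − 6.5·35.5 = -216.2500; (r_i+r_j)·cross = 7.5·-216.2500 = -1621.8750
edge 1: (6.5,14.5)→(10,3)  cross = 6.5·3 − 10·14.5 = -125.5000; (r_i+r_j)·cross = 16.5·-125.5000 = -2070.7500
edge 2: (10,3)→(18,35)  cross = 10·35 − 18·3 = 296.0000; (r_i+r_j)·cross = 28·296.0000 = 8288.0000
edge 3: (18,35)→(1,35.5)  cross = 18·35.5 − 1·35 = 604.0000; (r_i+r_j)·cross = 19·604.0000 = 11476.0000
Σcross = 558.2500 → A = |Σcross|/2 = 279.1250 mm²
Σ(r_i+r_j)·cross = 16071.3750 → first moment M = |Σ|/6 = 2678.5625
R_c = M/A = 2678.5625/279.1250 = 9.5963 mm
θ = 131° = 2.286381 rad
V = θ·R_c·A = 2.286381·9.5963·279.1250 = 6124.215 mm³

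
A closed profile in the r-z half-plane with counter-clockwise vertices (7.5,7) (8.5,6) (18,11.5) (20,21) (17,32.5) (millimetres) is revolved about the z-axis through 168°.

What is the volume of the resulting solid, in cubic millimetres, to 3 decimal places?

Volume = 6306.573 mm³

Profile (r,z), 5 vertices: (7.5,7) (8.5,6) (18,11.5) (20,21) (17,32.5)
edge 0: (7.5,7)→(8.5,6)  cross = 7.5·6 − 8.5·7 = -14.5000; (r_i+r_j)·cross = 16·-14.5000 = -232.0000
edge 1: (8.5,6)→(18,11.5)  cross = 8.5·11.5 − 18·6 = -10.2500; (r_i+r_j)·cross = 26.5·-10.2500 = -271.6250
edge 2: (18,11.5)→(20,21)  cross = 18·21 − 20·11.5 = 148.0000; (r_i+r_j)·cross = 38·148.0000 = 5624.0000
edge 3: (20,21)→(17,32.5)  cross = 20·32.5 − 17·21 = 293.0000; (r_i+r_j)·cross = 37·293.0000 = 10841.0000
edge 4: (17,32.5)→(7.5,7)  cross = 17·7 − 7.5·32.5 = -124.7500; (r_i+r_j)·cross = 24.5·-124.7500 = -3056.3750
Σcross = 291.5000 → A = |Σcross|/2 = 145.7500 mm²
Σ(r_i+r_j)·cross = 12905.0000 → first moment M = |Σ|/6 = 2150.8333
R_c = M/A = 2150.8333/145.7500 = 14.7570 mm
θ = 168° = 2.932153 rad
V = θ·R_c·A = 2.932153·14.7570·145.7500 = 6306.573 mm³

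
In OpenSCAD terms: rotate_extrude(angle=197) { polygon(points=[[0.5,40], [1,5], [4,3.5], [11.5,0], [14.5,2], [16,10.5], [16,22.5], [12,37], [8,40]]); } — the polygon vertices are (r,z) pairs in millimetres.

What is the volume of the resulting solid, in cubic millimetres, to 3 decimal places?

Volume = 14264.928 mm³

Profile (r,z), 9 vertices: (0.5,40) (1,5) (4,3.5) (11.5,0) (14.5,2) (16,10.5) (16,22.5) (12,37) (8,40)
edge 0: (0.5,40)→(1,5)  cross = 0.5·5 − 1·40 = -37.5000; (r_i+r_j)·cross = 1.5·-37.5000 = -56.2500
edge 1: (1,5)→(4,3.5)  cross = 1·3.5 − 4·5 = -16.5000; (r_i+r_j)·cross = 5·-16.5000 = -82.5000
edge 2: (4,3.5)→(11.5,0)  cross = 4·0 − 11.5·3.5 = -40.2500; (r_i+r_j)·cross = 15.5·-40.2500 = -623.8750
edge 3: (11.5,0)→(14.5,2)  cross = 11.5·2 − 14.5·0 = 23.0000; (r_i+r_j)·cross = 26·23.0000 = 598.0000
edge 4: (14.5,2)→(16,10.5)  cross = 14.5·10.5 − 16·2 = 120.2500; (r_i+r_j)·cross = 30.5·120.2500 = 3667.6250
edge 5: (16,10.5)→(16,22.5)  cross = 16·22.5 − 16·10.5 = 192.0000; (r_i+r_j)·cross = 32·192.0000 = 6144.0000
edge 6: (16,22.5)→(12,37)  cross = 16·37 − 12·22.5 = 322.0000; (r_i+r_j)·cross = 28·322.0000 = 9016.0000
edge 7: (12,37)→(8,40)  cross = 12·40 − 8·37 = 184.0000; (r_i+r_j)·cross = 20·184.0000 = 3680.0000
edge 8: (8,40)→(0.5,40)  cross = 8·40 − 0.5·40 = 300.0000; (r_i+r_j)·cross = 8.5·300.0000 = 2550.0000
Σcross = 1047.0000 → A = |Σcross|/2 = 523.5000 mm²
Σ(r_i+r_j)·cross = 24893.0000 → first moment M = |Σ|/6 = 4148.8333
R_c = M/A = 4148.8333/523.5000 = 7.9252 mm
θ = 197° = 3.438299 rad
V = θ·R_c·A = 3.438299·7.9252·523.5000 = 14264.928 mm³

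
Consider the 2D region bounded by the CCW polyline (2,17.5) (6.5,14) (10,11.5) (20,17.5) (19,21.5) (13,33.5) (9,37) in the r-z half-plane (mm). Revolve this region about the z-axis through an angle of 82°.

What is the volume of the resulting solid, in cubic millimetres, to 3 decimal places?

Volume = 3968.754 mm³

Profile (r,z), 7 vertices: (2,17.5) (6.5,14) (10,11.5) (20,17.5) (19,21.5) (13,33.5) (9,37)
edge 0: (2,17.5)→(6.5,14)  cross = 2·14 − 6.5·17.5 = -85.7500; (r_i+r_j)·cross = 8.5·-85.7500 = -728.8750
edge 1: (6.5,14)→(10,11.5)  cross = 6.5·11.5 − 10·14 = -65.2500; (r_i+r_j)·cross = 16.5·-65.2500 = -1076.6250
edge 2: (10,11.5)→(20,17.5)  cross = 10·17.5 − 20·11.5 = -55.0000; (r_i+r_j)·cross = 30·-55.0000 = -1650.0000
edge 3: (20,17.5)→(19,21.5)  cross = 20·21.5 − 19·17.5 = 97.5000; (r_i+r_j)·cross = 39·97.5000 = 3802.5000
edge 4: (19,21.5)→(13,33.5)  cross = 19·33.5 − 13·21.5 = 357.0000; (r_i+r_j)·cross = 32·357.0000 = 11424.0000
edge 5: (13,33.5)→(9,37)  cross = 13·37 − 9·33.5 = 179.5000; (r_i+r_j)·cross = 22·179.5000 = 3949.0000
edge 6: (9,37)→(2,17.5)  cross = 9·17.5 − 2·37 = 83.5000; (r_i+r_j)·cross = 11·83.5000 = 918.5000
Σcross = 511.5000 → A = |Σcross|/2 = 255.7500 mm²
Σ(r_i+r_j)·cross = 16638.5000 → first moment M = |Σ|/6 = 2773.0833
R_c = M/A = 2773.0833/255.7500 = 10.8429 mm
θ = 82° = 1.431170 rad
V = θ·R_c·A = 1.431170·10.8429·255.7500 = 3968.754 mm³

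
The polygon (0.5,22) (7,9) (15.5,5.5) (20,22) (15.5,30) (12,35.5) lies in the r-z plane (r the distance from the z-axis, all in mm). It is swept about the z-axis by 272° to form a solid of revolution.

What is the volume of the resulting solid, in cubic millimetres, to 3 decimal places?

Volume = 17653.016 mm³

Profile (r,z), 6 vertices: (0.5,22) (7,9) (15.5,5.5) (20,22) (15.5,30) (12,35.5)
edge 0: (0.5,22)→(7,9)  cross = 0.5·9 − 7·22 = -149.5000; (r_i+r_j)·cross = 7.5·-149.5000 = -1121.2500
edge 1: (7,9)→(15.5,5.5)  cross = 7·5.5 − 15.5·9 = -101.0000; (r_i+r_j)·cross = 22.5·-101.0000 = -2272.5000
edge 2: (15.5,5.5)→(20,22)  cross = 15.5·22 − 20·5.5 = 231.0000; (r_i+r_j)·cross = 35.5·231.0000 = 8200.5000
edge 3: (20,22)→(15.5,30)  cross = 20·30 − 15.5·22 = 259.0000; (r_i+r_j)·cross = 35.5·259.0000 = 9194.5000
edge 4: (15.5,30)→(12,35.5)  cross = 15.5·35.5 − 12·30 = 190.2500; (r_i+r_j)·cross = 27.5·190.2500 = 5231.8750
edge 5: (12,35.5)→(0.5,22)  cross = 12·22 − 0.5·35.5 = 246.2500; (r_i+r_j)·cross = 12.5·246.2500 = 3078.1250
Σcross = 676.0000 → A = |Σcross|/2 = 338.0000 mm²
Σ(r_i+r_j)·cross = 22311.2500 → first moment M = |Σ|/6 = 3718.5417
R_c = M/A = 3718.5417/338.0000 = 11.0016 mm
θ = 272° = 4.747296 rad
V = θ·R_c·A = 4.747296·11.0016·338.0000 = 17653.016 mm³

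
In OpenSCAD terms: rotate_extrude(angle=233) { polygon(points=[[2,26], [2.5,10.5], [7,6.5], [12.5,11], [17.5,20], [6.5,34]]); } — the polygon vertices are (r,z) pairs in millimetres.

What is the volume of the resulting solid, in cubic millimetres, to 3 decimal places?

Volume = 8755.935 mm³

Profile (r,z), 6 vertices: (2,26) (2.5,10.5) (7,6.5) (12.5,11) (17.5,20) (6.5,34)
edge 0: (2,26)→(2.5,10.5)  cross = 2·10.5 − 2.5·26 = -44.0000; (r_i+r_j)·cross = 4.5·-44.0000 = -198.0000
edge 1: (2.5,10.5)→(7,6.5)  cross = 2.5·6.5 − 7·10.5 = -57.2500; (r_i+r_j)·cross = 9.5·-57.2500 = -543.8750
edge 2: (7,6.5)→(12.5,11)  cross = 7·11 − 12.5·6.5 = -4.2500; (r_i+r_j)·cross = 19.5·-4.2500 = -82.8750
edge 3: (12.5,11)→(17.5,20)  cross = 12.5·20 − 17.5·11 = 57.5000; (r_i+r_j)·cross = 30·57.5000 = 1725.0000
edge 4: (17.5,20)→(6.5,34)  cross = 17.5·34 − 6.5·20 = 465.0000; (r_i+r_j)·cross = 24·465.0000 = 11160.0000
edge 5: (6.5,34)→(2,26)  cross = 6.5·26 − 2·34 = 101.0000; (r_i+r_j)·cross = 8.5·101.0000 = 858.5000
Σcross = 518.0000 → A = |Σcross|/2 = 259.0000 mm²
Σ(r_i+r_j)·cross = 12918.7500 → first moment M = |Σ|/6 = 2153.1250
R_c = M/A = 2153.1250/259.0000 = 8.3132 mm
θ = 233° = 4.066617 rad
V = θ·R_c·A = 4.066617·8.3132·259.0000 = 8755.935 mm³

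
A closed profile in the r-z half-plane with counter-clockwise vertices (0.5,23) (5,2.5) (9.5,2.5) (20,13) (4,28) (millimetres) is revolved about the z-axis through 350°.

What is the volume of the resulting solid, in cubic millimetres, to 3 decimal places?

Profile (r,z), 5 vertices: (0.5,23) (5,2.5) (9.5,2.5) (20,13) (4,28)
edge 0: (0.5,23)→(5,2.5)  cross = 0.5·2.5 − 5·23 = -113.7500; (r_i+r_j)·cross = 5.5·-113.7500 = -625.6250
edge 1: (5,2.5)→(9.5,2.5)  cross = 5·2.5 − 9.5·2.5 = -11.2500; (r_i+r_j)·cross = 14.5·-11.2500 = -163.1250
edge 2: (9.5,2.5)→(20,13)  cross = 9.5·13 − 20·2.5 = 73.5000; (r_i+r_j)·cross = 29.5·73.5000 = 2168.2500
edge 3: (20,13)→(4,28)  cross = 20·28 − 4·13 = 508.0000; (r_i+r_j)·cross = 24·508.0000 = 12192.0000
edge 4: (4,28)→(0.5,23)  cross = 4·23 − 0.5·28 = 78.0000; (r_i+r_j)·cross = 4.5·78.0000 = 351.0000
Σcross = 534.5000 → A = |Σcross|/2 = 267.2500 mm²
Σ(r_i+r_j)·cross = 13922.5000 → first moment M = |Σ|/6 = 2320.4167
R_c = M/A = 2320.4167/267.2500 = 8.6826 mm
θ = 350° = 6.108652 rad
V = θ·R_c·A = 6.108652·8.6826·267.2500 = 14174.619 mm³

Volume = 14174.619 mm³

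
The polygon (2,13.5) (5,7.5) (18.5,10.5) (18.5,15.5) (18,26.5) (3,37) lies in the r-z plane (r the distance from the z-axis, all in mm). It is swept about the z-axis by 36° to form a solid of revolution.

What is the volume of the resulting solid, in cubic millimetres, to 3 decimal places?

Profile (r,z), 6 vertices: (2,13.5) (5,7.5) (18.5,10.5) (18.5,15.5) (18,26.5) (3,37)
edge 0: (2,13.5)→(5,7.5)  cross = 2·7.5 − 5·13.5 = -52.5000; (r_i+r_j)·cross = 7·-52.5000 = -367.5000
edge 1: (5,7.5)→(18.5,10.5)  cross = 5·10.5 − 18.5·7.5 = -86.2500; (r_i+r_j)·cross = 23.5·-86.2500 = -2026.8750
edge 2: (18.5,10.5)→(18.5,15.5)  cross = 18.5·15.5 − 18.5·10.5 = 92.5000; (r_i+r_j)·cross = 37·92.5000 = 3422.5000
edge 3: (18.5,15.5)→(18,26.5)  cross = 18.5·26.5 − 18·15.5 = 211.2500; (r_i+r_j)·cross = 36.5·211.2500 = 7710.6250
edge 4: (18,26.5)→(3,37)  cross = 18·37 − 3·26.5 = 586.5000; (r_i+r_j)·cross = 21·586.5000 = 12316.5000
edge 5: (3,37)→(2,13.5)  cross = 3·13.5 − 2·37 = -33.5000; (r_i+r_j)·cross = 5·-33.5000 = -167.5000
Σcross = 718.0000 → A = |Σcross|/2 = 359.0000 mm²
Σ(r_i+r_j)·cross = 20887.7500 → first moment M = |Σ|/6 = 3481.2917
R_c = M/A = 3481.2917/359.0000 = 9.6972 mm
θ = 36° = 0.628319 rad
V = θ·R_c·A = 0.628319·9.6972·359.0000 = 2187.360 mm³

Volume = 2187.360 mm³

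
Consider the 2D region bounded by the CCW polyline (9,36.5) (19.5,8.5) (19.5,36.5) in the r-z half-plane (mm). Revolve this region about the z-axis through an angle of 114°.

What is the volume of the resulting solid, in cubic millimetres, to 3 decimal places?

Volume = 4679.716 mm³

Profile (r,z), 3 vertices: (9,36.5) (19.5,8.5) (19.5,36.5)
edge 0: (9,36.5)→(19.5,8.5)  cross = 9·8.5 − 19.5·36.5 = -635.2500; (r_i+r_j)·cross = 28.5·-635.2500 = -18104.6250
edge 1: (19.5,8.5)→(19.5,36.5)  cross = 19.5·36.5 − 19.5·8.5 = 546.0000; (r_i+r_j)·cross = 39·546.0000 = 21294.0000
edge 2: (19.5,36.5)→(9,36.5)  cross = 19.5·36.5 − 9·36.5 = 383.2500; (r_i+r_j)·cross = 28.5·383.2500 = 10922.6250
Σcross = 294.0000 → A = |Σcross|/2 = 147.0000 mm²
Σ(r_i+r_j)·cross = 14112.0000 → first moment M = |Σ|/6 = 2352.0000
R_c = M/A = 2352.0000/147.0000 = 16.0000 mm
θ = 114° = 1.989675 rad
V = θ·R_c·A = 1.989675·16.0000·147.0000 = 4679.716 mm³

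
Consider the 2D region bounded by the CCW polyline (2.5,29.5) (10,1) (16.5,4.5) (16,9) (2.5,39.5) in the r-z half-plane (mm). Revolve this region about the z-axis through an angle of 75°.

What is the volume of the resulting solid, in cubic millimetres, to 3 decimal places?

Volume = 2342.232 mm³

Profile (r,z), 5 vertices: (2.5,29.5) (10,1) (16.5,4.5) (16,9) (2.5,39.5)
edge 0: (2.5,29.5)→(10,1)  cross = 2.5·1 − 10·29.5 = -292.5000; (r_i+r_j)·cross = 12.5·-292.5000 = -3656.2500
edge 1: (10,1)→(16.5,4.5)  cross = 10·4.5 − 16.5·1 = 28.5000; (r_i+r_j)·cross = 26.5·28.5000 = 755.2500
edge 2: (16.5,4.5)→(16,9)  cross = 16.5·9 − 16·4.5 = 76.5000; (r_i+r_j)·cross = 32.5·76.5000 = 2486.2500
edge 3: (16,9)→(2.5,39.5)  cross = 16·39.5 − 2.5·9 = 609.5000; (r_i+r_j)·cross = 18.5·609.5000 = 11275.7500
edge 4: (2.5,39.5)→(2.5,29.5)  cross = 2.5·29.5 − 2.5·39.5 = -25.0000; (r_i+r_j)·cross = 5·-25.0000 = -125.0000
Σcross = 397.0000 → A = |Σcross|/2 = 198.5000 mm²
Σ(r_i+r_j)·cross = 10736.0000 → first moment M = |Σ|/6 = 1789.3333
R_c = M/A = 1789.3333/198.5000 = 9.0143 mm
θ = 75° = 1.308997 rad
V = θ·R_c·A = 1.308997·9.0143·198.5000 = 2342.232 mm³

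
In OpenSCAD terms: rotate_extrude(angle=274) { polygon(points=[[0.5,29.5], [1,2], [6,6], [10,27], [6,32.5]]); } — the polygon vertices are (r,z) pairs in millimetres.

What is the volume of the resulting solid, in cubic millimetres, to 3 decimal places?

Volume = 4144.675 mm³

Profile (r,z), 5 vertices: (0.5,29.5) (1,2) (6,6) (10,27) (6,32.5)
edge 0: (0.5,29.5)→(1,2)  cross = 0.5·2 − 1·29.5 = -28.5000; (r_i+r_j)·cross = 1.5·-28.5000 = -42.7500
edge 1: (1,2)→(6,6)  cross = 1·6 − 6·2 = -6.0000; (r_i+r_j)·cross = 7·-6.0000 = -42.0000
edge 2: (6,6)→(10,27)  cross = 6·27 − 10·6 = 102.0000; (r_i+r_j)·cross = 16·102.0000 = 1632.0000
edge 3: (10,27)→(6,32.5)  cross = 10·32.5 − 6·27 = 163.0000; (r_i+r_j)·cross = 16·163.0000 = 2608.0000
edge 4: (6,32.5)→(0.5,29.5)  cross = 6·29.5 − 0.5·32.5 = 160.7500; (r_i+r_j)·cross = 6.5·160.7500 = 1044.8750
Σcross = 391.2500 → A = |Σcross|/2 = 195.6250 mm²
Σ(r_i+r_j)·cross = 5200.1250 → first moment M = |Σ|/6 = 866.6875
R_c = M/A = 866.6875/195.6250 = 4.4304 mm
θ = 274° = 4.782202 rad
V = θ·R_c·A = 4.782202·4.4304·195.6250 = 4144.675 mm³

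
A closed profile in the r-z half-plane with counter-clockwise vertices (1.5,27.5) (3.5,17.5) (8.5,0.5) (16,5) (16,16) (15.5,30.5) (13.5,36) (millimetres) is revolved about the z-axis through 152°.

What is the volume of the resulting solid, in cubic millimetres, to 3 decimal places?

Volume = 9251.217 mm³

Profile (r,z), 7 vertices: (1.5,27.5) (3.5,17.5) (8.5,0.5) (16,5) (16,16) (15.5,30.5) (13.5,36)
edge 0: (1.5,27.5)→(3.5,17.5)  cross = 1.5·17.5 − 3.5·27.5 = -70.0000; (r_i+r_j)·cross = 5·-70.0000 = -350.0000
edge 1: (3.5,17.5)→(8.5,0.5)  cross = 3.5·0.5 − 8.5·17.5 = -147.0000; (r_i+r_j)·cross = 12·-147.0000 = -1764.0000
edge 2: (8.5,0.5)→(16,5)  cross = 8.5·5 − 16·0.5 = 34.5000; (r_i+r_j)·cross = 24.5·34.5000 = 845.2500
edge 3: (16,5)→(16,16)  cross = 16·16 − 16·5 = 176.0000; (r_i+r_j)·cross = 32·176.0000 = 5632.0000
edge 4: (16,16)→(15.5,30.5)  cross = 16·30.5 − 15.5·16 = 240.0000; (r_i+r_j)·cross = 31.5·240.0000 = 7560.0000
edge 5: (15.5,30.5)→(13.5,36)  cross = 15.5·36 − 13.5·30.5 = 146.2500; (r_i+r_j)·cross = 29·146.2500 = 4241.2500
edge 6: (13.5,36)→(1.5,27.5)  cross = 13.5·27.5 − 1.5·36 = 317.2500; (r_i+r_j)·cross = 15·317.2500 = 4758.7500
Σcross = 697.0000 → A = |Σcross|/2 = 348.5000 mm²
Σ(r_i+r_j)·cross = 20923.2500 → first moment M = |Σ|/6 = 3487.2083
R_c = M/A = 3487.2083/348.5000 = 10.0063 mm
θ = 152° = 2.652900 rad
V = θ·R_c·A = 2.652900·10.0063·348.5000 = 9251.217 mm³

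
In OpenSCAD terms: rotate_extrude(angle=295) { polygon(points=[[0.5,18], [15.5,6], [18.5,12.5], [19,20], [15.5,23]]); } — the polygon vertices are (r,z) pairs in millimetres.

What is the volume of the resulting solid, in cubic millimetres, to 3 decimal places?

Volume = 10321.255 mm³

Profile (r,z), 5 vertices: (0.5,18) (15.5,6) (18.5,12.5) (19,20) (15.5,23)
edge 0: (0.5,18)→(15.5,6)  cross = 0.5·6 − 15.5·18 = -276.0000; (r_i+r_j)·cross = 16·-276.0000 = -4416.0000
edge 1: (15.5,6)→(18.5,12.5)  cross = 15.5·12.5 − 18.5·6 = 82.7500; (r_i+r_j)·cross = 34·82.7500 = 2813.5000
edge 2: (18.5,12.5)→(19,20)  cross = 18.5·20 − 19·12.5 = 132.5000; (r_i+r_j)·cross = 37.5·132.5000 = 4968.7500
edge 3: (19,20)→(15.5,23)  cross = 19·23 − 15.5·20 = 127.0000; (r_i+r_j)·cross = 34.5·127.0000 = 4381.5000
edge 4: (15.5,23)→(0.5,18)  cross = 15.5·18 − 0.5·23 = 267.5000; (r_i+r_j)·cross = 16·267.5000 = 4280.0000
Σcross = 333.7500 → A = |Σcross|/2 = 166.8750 mm²
Σ(r_i+r_j)·cross = 12027.7500 → first moment M = |Σ|/6 = 2004.6250
R_c = M/A = 2004.6250/166.8750 = 12.0127 mm
θ = 295° = 5.148721 rad
V = θ·R_c·A = 5.148721·12.0127·166.8750 = 10321.255 mm³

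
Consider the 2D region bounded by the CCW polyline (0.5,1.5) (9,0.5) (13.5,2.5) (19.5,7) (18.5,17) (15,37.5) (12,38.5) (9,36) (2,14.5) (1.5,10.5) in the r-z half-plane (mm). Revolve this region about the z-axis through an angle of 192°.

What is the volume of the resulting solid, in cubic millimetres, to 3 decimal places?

Profile (r,z), 10 vertices: (0.5,1.5) (9,0.5) (13.5,2.5) (19.5,7) (18.5,17) (15,37.5) (12,38.5) (9,36) (2,14.5) (1.5,10.5)
edge 0: (0.5,1.5)→(9,0.5)  cross = 0.5·0.5 − 9·1.5 = -13.2500; (r_i+r_j)·cross = 9.5·-13.2500 = -125.8750
edge 1: (9,0.5)→(13.5,2.5)  cross = 9·2.5 − 13.5·0.5 = 15.7500; (r_i+r_j)·cross = 22.5·15.7500 = 354.3750
edge 2: (13.5,2.5)→(19.5,7)  cross = 13.5·7 − 19.5·2.5 = 45.7500; (r_i+r_j)·cross = 33·45.7500 = 1509.7500
edge 3: (19.5,7)→(18.5,17)  cross = 19.5·17 − 18.5·7 = 202.0000; (r_i+r_j)·cross = 38·202.0000 = 7676.0000
edge 4: (18.5,17)→(15,37.5)  cross = 18.5·37.5 − 15·17 = 438.7500; (r_i+r_j)·cross = 33.5·438.7500 = 14698.1250
edge 5: (15,37.5)→(12,38.5)  cross = 15·38.5 − 12·37.5 = 127.5000; (r_i+r_j)·cross = 27·127.5000 = 3442.5000
edge 6: (12,38.5)→(9,36)  cross = 12·36 − 9·38.5 = 85.5000; (r_i+r_j)·cross = 21·85.5000 = 1795.5000
edge 7: (9,36)→(2,14.5)  cross = 9·14.5 − 2·36 = 58.5000; (r_i+r_j)·cross = 11·58.5000 = 643.5000
edge 8: (2,14.5)→(1.5,10.5)  cross = 2·10.5 − 1.5·14.5 = -0.7500; (r_i+r_j)·cross = 3.5·-0.7500 = -2.6250
edge 9: (1.5,10.5)→(0.5,1.5)  cross = 1.5·1.5 − 0.5·10.5 = -3.0000; (r_i+r_j)·cross = 2·-3.0000 = -6.0000
Σcross = 956.7500 → A = |Σcross|/2 = 478.3750 mm²
Σ(r_i+r_j)·cross = 29985.2500 → first moment M = |Σ|/6 = 4997.5417
R_c = M/A = 4997.5417/478.3750 = 10.4469 mm
θ = 192° = 3.351032 rad
V = θ·R_c·A = 3.351032·10.4469·478.3750 = 16746.923 mm³

Volume = 16746.923 mm³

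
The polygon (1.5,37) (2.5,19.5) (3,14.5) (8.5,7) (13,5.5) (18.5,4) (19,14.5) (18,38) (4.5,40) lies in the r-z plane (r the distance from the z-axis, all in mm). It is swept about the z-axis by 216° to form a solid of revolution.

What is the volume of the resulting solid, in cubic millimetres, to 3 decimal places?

Profile (r,z), 9 vertices: (1.5,37) (2.5,19.5) (3,14.5) (8.5,7) (13,5.5) (18.5,4) (19,14.5) (18,38) (4.5,40)
edge 0: (1.5,37)→(2.5,19.5)  cross = 1.5·19.5 − 2.5·37 = -63.2500; (r_i+r_j)·cross = 4·-63.2500 = -253.0000
edge 1: (2.5,19.5)→(3,14.5)  cross = 2.5·14.5 − 3·19.5 = -22.2500; (r_i+r_j)·cross = 5.5·-22.2500 = -122.3750
edge 2: (3,14.5)→(8.5,7)  cross = 3·7 − 8.5·14.5 = -102.2500; (r_i+r_j)·cross = 11.5·-102.2500 = -1175.8750
edge 3: (8.5,7)→(13,5.5)  cross = 8.5·5.5 − 13·7 = -44.2500; (r_i+r_j)·cross = 21.5·-44.2500 = -951.3750
edge 4: (13,5.5)→(18.5,4)  cross = 13·4 − 18.5·5.5 = -49.7500; (r_i+r_j)·cross = 31.5·-49.7500 = -1567.1250
edge 5: (18.5,4)→(19,14.5)  cross = 18.5·14.5 − 19·4 = 192.2500; (r_i+r_j)·cross = 37.5·192.2500 = 7209.3750
edge 6: (19,14.5)→(18,38)  cross = 19·38 − 18·14.5 = 461.0000; (r_i+r_j)·cross = 37·461.0000 = 17057.0000
edge 7: (18,38)→(4.5,40)  cross = 18·40 − 4.5·38 = 549.0000; (r_i+r_j)·cross = 22.5·549.0000 = 12352.5000
edge 8: (4.5,40)→(1.5,37)  cross = 4.5·37 − 1.5·40 = 106.5000; (r_i+r_j)·cross = 6·106.5000 = 639.0000
Σcross = 1027.0000 → A = |Σcross|/2 = 513.5000 mm²
Σ(r_i+r_j)·cross = 33188.1250 → first moment M = |Σ|/6 = 5531.3542
R_c = M/A = 5531.3542/513.5000 = 10.7719 mm
θ = 216° = 3.769911 rad
V = θ·R_c·A = 3.769911·10.7719·513.5000 = 20852.714 mm³

Volume = 20852.714 mm³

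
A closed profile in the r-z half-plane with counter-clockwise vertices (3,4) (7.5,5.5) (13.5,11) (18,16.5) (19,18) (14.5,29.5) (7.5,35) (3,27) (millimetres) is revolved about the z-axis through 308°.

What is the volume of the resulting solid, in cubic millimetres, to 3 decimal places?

Profile (r,z), 8 vertices: (3,4) (7.5,5.5) (13.5,11) (18,16.5) (19,18) (14.5,29.5) (7.5,35) (3,27)
edge 0: (3,4)→(7.5,5.5)  cross = 3·5.5 − 7.5·4 = -13.5000; (r_i+r_j)·cross = 10.5·-13.5000 = -141.7500
edge 1: (7.5,5.5)→(13.5,11)  cross = 7.5·11 − 13.5·5.5 = 8.2500; (r_i+r_j)·cross = 21·8.2500 = 173.2500
edge 2: (13.5,11)→(18,16.5)  cross = 13.5·16.5 − 18·11 = 24.7500; (r_i+r_j)·cross = 31.5·24.7500 = 779.6250
edge 3: (18,16.5)→(19,18)  cross = 18·18 − 19·16.5 = 10.5000; (r_i+r_j)·cross = 37·10.5000 = 388.5000
edge 4: (19,18)→(14.5,29.5)  cross = 19·29.5 − 14.5·18 = 299.5000; (r_i+r_j)·cross = 33.5·299.5000 = 10033.2500
edge 5: (14.5,29.5)→(7.5,35)  cross = 14.5·35 − 7.5·29.5 = 286.2500; (r_i+r_j)·cross = 22·286.2500 = 6297.5000
edge 6: (7.5,35)→(3,27)  cross = 7.5·27 − 3·35 = 97.5000; (r_i+r_j)·cross = 10.5·97.5000 = 1023.7500
edge 7: (3,27)→(3,4)  cross = 3·4 − 3·27 = -69.0000; (r_i+r_j)·cross = 6·-69.0000 = -414.0000
Σcross = 644.2500 → A = |Σcross|/2 = 322.1250 mm²
Σ(r_i+r_j)·cross = 18140.1250 → first moment M = |Σ|/6 = 3023.3542
R_c = M/A = 3023.3542/322.1250 = 9.3857 mm
θ = 308° = 5.375614 rad
V = θ·R_c·A = 5.375614·9.3857·322.1250 = 16252.385 mm³

Volume = 16252.385 mm³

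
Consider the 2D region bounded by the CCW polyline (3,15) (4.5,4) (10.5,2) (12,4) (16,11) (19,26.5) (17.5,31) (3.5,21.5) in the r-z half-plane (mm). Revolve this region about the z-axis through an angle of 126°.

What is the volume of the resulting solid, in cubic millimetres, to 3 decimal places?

Volume = 6978.204 mm³

Profile (r,z), 8 vertices: (3,15) (4.5,4) (10.5,2) (12,4) (16,11) (19,26.5) (17.5,31) (3.5,21.5)
edge 0: (3,15)→(4.5,4)  cross = 3·4 − 4.5·15 = -55.5000; (r_i+r_j)·cross = 7.5·-55.5000 = -416.2500
edge 1: (4.5,4)→(10.5,2)  cross = 4.5·2 − 10.5·4 = -33.0000; (r_i+r_j)·cross = 15·-33.0000 = -495.0000
edge 2: (10.5,2)→(12,4)  cross = 10.5·4 − 12·2 = 18.0000; (r_i+r_j)·cross = 22.5·18.0000 = 405.0000
edge 3: (12,4)→(16,11)  cross = 12·11 − 16·4 = 68.0000; (r_i+r_j)·cross = 28·68.0000 = 1904.0000
edge 4: (16,11)→(19,26.5)  cross = 16·26.5 − 19·11 = 215.0000; (r_i+r_j)·cross = 35·215.0000 = 7525.0000
edge 5: (19,26.5)→(17.5,31)  cross = 19·31 − 17.5·26.5 = 125.2500; (r_i+r_j)·cross = 36.5·125.2500 = 4571.6250
edge 6: (17.5,31)→(3.5,21.5)  cross = 17.5·21.5 − 3.5·31 = 267.7500; (r_i+r_j)·cross = 21·267.7500 = 5622.7500
edge 7: (3.5,21.5)→(3,15)  cross = 3.5·15 − 3·21.5 = -12.0000; (r_i+r_j)·cross = 6.5·-12.0000 = -78.0000
Σcross = 593.5000 → A = |Σcross|/2 = 296.7500 mm²
Σ(r_i+r_j)·cross = 19039.1250 → first moment M = |Σ|/6 = 3173.1875
R_c = M/A = 3173.1875/296.7500 = 10.6931 mm
θ = 126° = 2.199115 rad
V = θ·R_c·A = 2.199115·10.6931·296.7500 = 6978.204 mm³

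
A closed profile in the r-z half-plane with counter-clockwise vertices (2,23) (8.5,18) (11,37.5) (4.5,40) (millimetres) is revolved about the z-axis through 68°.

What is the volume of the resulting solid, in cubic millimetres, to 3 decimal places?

Profile (r,z), 4 vertices: (2,23) (8.5,18) (11,37.5) (4.5,40)
edge 0: (2,23)→(8.5,18)  cross = 2·18 − 8.5·23 = -159.5000; (r_i+r_j)·cross = 10.5·-159.5000 = -1674.7500
edge 1: (8.5,18)→(11,37.5)  cross = 8.5·37.5 − 11·18 = 120.7500; (r_i+r_j)·cross = 19.5·120.7500 = 2354.6250
edge 2: (11,37.5)→(4.5,40)  cross = 11·40 − 4.5·37.5 = 271.2500; (r_i+r_j)·cross = 15.5·271.2500 = 4204.3750
edge 3: (4.5,40)→(2,23)  cross = 4.5·23 − 2·40 = 23.5000; (r_i+r_j)·cross = 6.5·23.5000 = 152.7500
Σcross = 256.0000 → A = |Σcross|/2 = 128.0000 mm²
Σ(r_i+r_j)·cross = 5037.0000 → first moment M = |Σ|/6 = 839.5000
R_c = M/A = 839.5000/128.0000 = 6.5586 mm
θ = 68° = 1.186824 rad
V = θ·R_c·A = 1.186824·6.5586·128.0000 = 996.339 mm³

Volume = 996.339 mm³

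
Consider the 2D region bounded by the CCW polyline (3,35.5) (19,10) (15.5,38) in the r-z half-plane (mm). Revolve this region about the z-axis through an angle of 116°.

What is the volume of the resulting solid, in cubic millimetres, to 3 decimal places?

Volume = 4539.492 mm³

Profile (r,z), 3 vertices: (3,35.5) (19,10) (15.5,38)
edge 0: (3,35.5)→(19,10)  cross = 3·10 − 19·35.5 = -644.5000; (r_i+r_j)·cross = 22·-644.5000 = -14179.0000
edge 1: (19,10)→(15.5,38)  cross = 19·38 − 15.5·10 = 567.0000; (r_i+r_j)·cross = 34.5·567.0000 = 19561.5000
edge 2: (15.5,38)→(3,35.5)  cross = 15.5·35.5 − 3·38 = 436.2500; (r_i+r_j)·cross = 18.5·436.2500 = 8070.6250
Σcross = 358.7500 → A = |Σcross|/2 = 179.3750 mm²
Σ(r_i+r_j)·cross = 13453.1250 → first moment M = |Σ|/6 = 2242.1875
R_c = M/A = 2242.1875/179.3750 = 12.5000 mm
θ = 116° = 2.024582 rad
V = θ·R_c·A = 2.024582·12.5000·179.3750 = 4539.492 mm³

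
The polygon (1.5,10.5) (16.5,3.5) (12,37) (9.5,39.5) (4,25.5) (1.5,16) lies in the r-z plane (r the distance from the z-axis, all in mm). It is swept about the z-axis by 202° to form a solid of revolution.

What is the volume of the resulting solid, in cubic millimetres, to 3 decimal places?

Profile (r,z), 6 vertices: (1.5,10.5) (16.5,3.5) (12,37) (9.5,39.5) (4,25.5) (1.5,16)
edge 0: (1.5,10.5)→(16.5,3.5)  cross = 1.5·3.5 − 16.5·10.5 = -168.0000; (r_i+r_j)·cross = 18·-168.0000 = -3024.0000
edge 1: (16.5,3.5)→(12,37)  cross = 16.5·37 − 12·3.5 = 568.5000; (r_i+r_j)·cross = 28.5·568.5000 = 16202.2500
edge 2: (12,37)→(9.5,39.5)  cross = 12·39.5 − 9.5·37 = 122.5000; (r_i+r_j)·cross = 21.5·122.5000 = 2633.7500
edge 3: (9.5,39.5)→(4,25.5)  cross = 9.5·25.5 − 4·39.5 = 84.2500; (r_i+r_j)·cross = 13.5·84.2500 = 1137.3750
edge 4: (4,25.5)→(1.5,16)  cross = 4·16 − 1.5·25.5 = 25.7500; (r_i+r_j)·cross = 5.5·25.7500 = 141.6250
edge 5: (1.5,16)→(1.5,10.5)  cross = 1.5·10.5 − 1.5·16 = -8.2500; (r_i+r_j)·cross = 3·-8.2500 = -24.7500
Σcross = 624.7500 → A = |Σcross|/2 = 312.3750 mm²
Σ(r_i+r_j)·cross = 17066.2500 → first moment M = |Σ|/6 = 2844.3750
R_c = M/A = 2844.3750/312.3750 = 9.1056 mm
θ = 202° = 3.525565 rad
V = θ·R_c·A = 3.525565·9.1056·312.3750 = 10028.029 mm³

Volume = 10028.029 mm³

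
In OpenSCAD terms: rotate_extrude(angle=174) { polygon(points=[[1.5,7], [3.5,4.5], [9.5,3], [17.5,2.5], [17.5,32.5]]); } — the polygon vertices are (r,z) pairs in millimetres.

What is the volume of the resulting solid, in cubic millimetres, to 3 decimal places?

Volume = 9359.642 mm³

Profile (r,z), 5 vertices: (1.5,7) (3.5,4.5) (9.5,3) (17.5,2.5) (17.5,32.5)
edge 0: (1.5,7)→(3.5,4.5)  cross = 1.5·4.5 − 3.5·7 = -17.7500; (r_i+r_j)·cross = 5·-17.7500 = -88.7500
edge 1: (3.5,4.5)→(9.5,3)  cross = 3.5·3 − 9.5·4.5 = -32.2500; (r_i+r_j)·cross = 13·-32.2500 = -419.2500
edge 2: (9.5,3)→(17.5,2.5)  cross = 9.5·2.5 − 17.5·3 = -28.7500; (r_i+r_j)·cross = 27·-28.7500 = -776.2500
edge 3: (17.5,2.5)→(17.5,32.5)  cross = 17.5·32.5 − 17.5·2.5 = 525.0000; (r_i+r_j)·cross = 35·525.0000 = 18375.0000
edge 4: (17.5,32.5)→(1.5,7)  cross = 17.5·7 − 1.5·32.5 = 73.7500; (r_i+r_j)·cross = 19·73.7500 = 1401.2500
Σcross = 520.0000 → A = |Σcross|/2 = 260.0000 mm²
Σ(r_i+r_j)·cross = 18492.0000 → first moment M = |Σ|/6 = 3082.0000
R_c = M/A = 3082.0000/260.0000 = 11.8538 mm
θ = 174° = 3.036873 rad
V = θ·R_c·A = 3.036873·11.8538·260.0000 = 9359.642 mm³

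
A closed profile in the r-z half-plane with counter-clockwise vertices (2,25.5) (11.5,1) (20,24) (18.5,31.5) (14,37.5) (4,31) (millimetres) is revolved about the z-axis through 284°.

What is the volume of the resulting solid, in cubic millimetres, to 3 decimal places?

Profile (r,z), 6 vertices: (2,25.5) (11.5,1) (20,24) (18.5,31.5) (14,37.5) (4,31)
edge 0: (2,25.5)→(11.5,1)  cross = 2·1 − 11.5·25.5 = -291.2500; (r_i+r_j)·cross = 13.5·-291.2500 = -3931.8750
edge 1: (11.5,1)→(20,24)  cross = 11.5·24 − 20·1 = 256.0000; (r_i+r_j)·cross = 31.5·256.0000 = 8064.0000
edge 2: (20,24)→(18.5,31.5)  cross = 20·31.5 − 18.5·24 = 186.0000; (r_i+r_j)·cross = 38.5·186.0000 = 7161.0000
edge 3: (18.5,31.5)→(14,37.5)  cross = 18.5·37.5 − 14·31.5 = 252.7500; (r_i+r_j)·cross = 32.5·252.7500 = 8214.3750
edge 4: (14,37.5)→(4,31)  cross = 14·31 − 4·37.5 = 284.0000; (r_i+r_j)·cross = 18·284.0000 = 5112.0000
edge 5: (4,31)→(2,25.5)  cross = 4·25.5 − 2·31 = 40.0000; (r_i+r_j)·cross = 6·40.0000 = 240.0000
Σcross = 727.5000 → A = |Σcross|/2 = 363.7500 mm²
Σ(r_i+r_j)·cross = 24859.5000 → first moment M = |Σ|/6 = 4143.2500
R_c = M/A = 4143.2500/363.7500 = 11.3904 mm
θ = 284° = 4.956735 rad
V = θ·R_c·A = 4.956735·11.3904·363.7500 = 20536.993 mm³

Volume = 20536.993 mm³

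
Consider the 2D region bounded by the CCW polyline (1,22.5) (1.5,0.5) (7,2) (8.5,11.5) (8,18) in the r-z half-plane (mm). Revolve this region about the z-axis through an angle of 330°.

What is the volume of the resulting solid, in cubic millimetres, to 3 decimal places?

Volume = 3226.688 mm³

Profile (r,z), 5 vertices: (1,22.5) (1.5,0.5) (7,2) (8.5,11.5) (8,18)
edge 0: (1,22.5)→(1.5,0.5)  cross = 1·0.5 − 1.5·22.5 = -33.2500; (r_i+r_j)·cross = 2.5·-33.2500 = -83.1250
edge 1: (1.5,0.5)→(7,2)  cross = 1.5·2 − 7·0.5 = -0.5000; (r_i+r_j)·cross = 8.5·-0.5000 = -4.2500
edge 2: (7,2)→(8.5,11.5)  cross = 7·11.5 − 8.5·2 = 63.5000; (r_i+r_j)·cross = 15.5·63.5000 = 984.2500
edge 3: (8.5,11.5)→(8,18)  cross = 8.5·18 − 8·11.5 = 61.0000; (r_i+r_j)·cross = 16.5·61.0000 = 1006.5000
edge 4: (8,18)→(1,22.5)  cross = 8·22.5 − 1·18 = 162.0000; (r_i+r_j)·cross = 9·162.0000 = 1458.0000
Σcross = 252.7500 → A = |Σcross|/2 = 126.3750 mm²
Σ(r_i+r_j)·cross = 3361.3750 → first moment M = |Σ|/6 = 560.2292
R_c = M/A = 560.2292/126.3750 = 4.4331 mm
θ = 330° = 5.759587 rad
V = θ·R_c·A = 5.759587·4.4331·126.3750 = 3226.688 mm³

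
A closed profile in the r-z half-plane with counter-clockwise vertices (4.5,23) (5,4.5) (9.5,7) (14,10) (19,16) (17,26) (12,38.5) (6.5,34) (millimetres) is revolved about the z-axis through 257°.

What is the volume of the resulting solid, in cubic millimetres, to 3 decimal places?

Profile (r,z), 8 vertices: (4.5,23) (5,4.5) (9.5,7) (14,10) (19,16) (17,26) (12,38.5) (6.5,34)
edge 0: (4.5,23)→(5,4.5)  cross = 4.5·4.5 − 5·23 = -94.7500; (r_i+r_j)·cross = 9.5·-94.7500 = -900.1250
edge 1: (5,4.5)→(9.5,7)  cross = 5·7 − 9.5·4.5 = -7.7500; (r_i+r_j)·cross = 14.5·-7.7500 = -112.3750
edge 2: (9.5,7)→(14,10)  cross = 9.5·10 − 14·7 = -3.0000; (r_i+r_j)·cross = 23.5·-3.0000 = -70.5000
edge 3: (14,10)→(19,16)  cross = 14·16 − 19·10 = 34.0000; (r_i+r_j)·cross = 33·34.0000 = 1122.0000
edge 4: (19,16)→(17,26)  cross = 19·26 − 17·16 = 222.0000; (r_i+r_j)·cross = 36·222.0000 = 7992.0000
edge 5: (17,26)→(12,38.5)  cross = 17·38.5 − 12·26 = 342.5000; (r_i+r_j)·cross = 29·342.5000 = 9932.5000
edge 6: (12,38.5)→(6.5,34)  cross = 12·34 − 6.5·38.5 = 157.7500; (r_i+r_j)·cross = 18.5·157.7500 = 2918.3750
edge 7: (6.5,34)→(4.5,23)  cross = 6.5·23 − 4.5·34 = -3.5000; (r_i+r_j)·cross = 11·-3.5000 = -38.5000
Σcross = 647.2500 → A = |Σcross|/2 = 323.6250 mm²
Σ(r_i+r_j)·cross = 20843.3750 → first moment M = |Σ|/6 = 3473.8958
R_c = M/A = 3473.8958/323.6250 = 10.7343 mm
θ = 257° = 4.485496 rad
V = θ·R_c·A = 4.485496·10.7343·323.6250 = 15582.146 mm³

Volume = 15582.146 mm³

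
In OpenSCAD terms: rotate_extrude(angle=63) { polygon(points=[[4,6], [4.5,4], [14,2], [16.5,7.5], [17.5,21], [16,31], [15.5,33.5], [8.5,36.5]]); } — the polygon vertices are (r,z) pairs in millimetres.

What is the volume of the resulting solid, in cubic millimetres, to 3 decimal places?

Profile (r,z), 8 vertices: (4,6) (4.5,4) (14,2) (16.5,7.5) (17.5,21) (16,31) (15.5,33.5) (8.5,36.5)
edge 0: (4,6)→(4.5,4)  cross = 4·4 − 4.5·6 = -11.0000; (r_i+r_j)·cross = 8.5·-11.0000 = -93.5000
edge 1: (4.5,4)→(14,2)  cross = 4.5·2 − 14·4 = -47.0000; (r_i+r_j)·cross = 18.5·-47.0000 = -869.5000
edge 2: (14,2)→(16.5,7.5)  cross = 14·7.5 − 16.5·2 = 72.0000; (r_i+r_j)·cross = 30.5·72.0000 = 2196.0000
edge 3: (16.5,7.5)→(17.5,21)  cross = 16.5·21 − 17.5·7.5 = 215.2500; (r_i+r_j)·cross = 34·215.2500 = 7318.5000
edge 4: (17.5,21)→(16,31)  cross = 17.5·31 − 16·21 = 206.5000; (r_i+r_j)·cross = 33.5·206.5000 = 6917.7500
edge 5: (16,31)→(15.5,33.5)  cross = 16·33.5 − 15.5·31 = 55.5000; (r_i+r_j)·cross = 31.5·55.5000 = 1748.2500
edge 6: (15.5,33.5)→(8.5,36.5)  cross = 15.5·36.5 − 8.5·33.5 = 281.0000; (r_i+r_j)·cross = 24·281.0000 = 6744.0000
edge 7: (8.5,36.5)→(4,6)  cross = 8.5·6 − 4·36.5 = -95.0000; (r_i+r_j)·cross = 12.5·-95.0000 = -1187.5000
Σcross = 677.2500 → A = |Σcross|/2 = 338.6250 mm²
Σ(r_i+r_j)·cross = 22774.0000 → first moment M = |Σ|/6 = 3795.6667
R_c = M/A = 3795.6667/338.6250 = 11.2091 mm
θ = 63° = 1.099557 rad
V = θ·R_c·A = 1.099557·11.2091·338.6250 = 4173.553 mm³

Volume = 4173.553 mm³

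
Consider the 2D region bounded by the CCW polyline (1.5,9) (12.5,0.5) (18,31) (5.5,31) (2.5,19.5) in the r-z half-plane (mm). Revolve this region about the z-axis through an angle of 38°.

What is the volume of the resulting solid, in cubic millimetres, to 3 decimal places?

Profile (r,z), 5 vertices: (1.5,9) (12.5,0.5) (18,31) (5.5,31) (2.5,19.5)
edge 0: (1.5,9)→(12.5,0.5)  cross = 1.5·0.5 − 12.5·9 = -111.7500; (r_i+r_j)·cross = 14·-111.7500 = -1564.5000
edge 1: (12.5,0.5)→(18,31)  cross = 12.5·31 − 18·0.5 = 378.5000; (r_i+r_j)·cross = 30.5·378.5000 = 11544.2500
edge 2: (18,31)→(5.5,31)  cross = 18·31 − 5.5·31 = 387.5000; (r_i+r_j)·cross = 23.5·387.5000 = 9106.2500
edge 3: (5.5,31)→(2.5,19.5)  cross = 5.5·19.5 − 2.5·31 = 29.7500; (r_i+r_j)·cross = 8·29.7500 = 238.0000
edge 4: (2.5,19.5)→(1.5,9)  cross = 2.5·9 − 1.5·19.5 = -6.7500; (r_i+r_j)·cross = 4·-6.7500 = -27.0000
Σcross = 677.2500 → A = |Σcross|/2 = 338.6250 mm²
Σ(r_i+r_j)·cross = 19297.0000 → first moment M = |Σ|/6 = 3216.1667
R_c = M/A = 3216.1667/338.6250 = 9.4977 mm
θ = 38° = 0.663225 rad
V = θ·R_c·A = 0.663225·9.4977·338.6250 = 2133.043 mm³

Volume = 2133.043 mm³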